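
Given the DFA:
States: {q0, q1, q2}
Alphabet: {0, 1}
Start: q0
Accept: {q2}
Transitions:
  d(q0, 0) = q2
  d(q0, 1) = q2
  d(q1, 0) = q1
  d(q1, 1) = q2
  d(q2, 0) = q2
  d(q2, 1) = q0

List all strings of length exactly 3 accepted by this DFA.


All strings of length 3: 8 total
Accepted: 6

"000", "010", "011", "100", "110", "111"


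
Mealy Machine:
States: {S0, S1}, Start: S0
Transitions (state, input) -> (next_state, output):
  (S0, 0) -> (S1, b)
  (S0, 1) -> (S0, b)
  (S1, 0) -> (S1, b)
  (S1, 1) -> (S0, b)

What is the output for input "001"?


Step-by-step:
  (S0, 0) -> (S1, b)
  (S1, 0) -> (S1, b)
  (S1, 1) -> (S0, b)

"bbb"


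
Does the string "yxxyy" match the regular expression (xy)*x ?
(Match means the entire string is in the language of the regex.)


|string| = 5; first = 'y'; last = 'y'

No, "yxxyy" does not match (xy)*x


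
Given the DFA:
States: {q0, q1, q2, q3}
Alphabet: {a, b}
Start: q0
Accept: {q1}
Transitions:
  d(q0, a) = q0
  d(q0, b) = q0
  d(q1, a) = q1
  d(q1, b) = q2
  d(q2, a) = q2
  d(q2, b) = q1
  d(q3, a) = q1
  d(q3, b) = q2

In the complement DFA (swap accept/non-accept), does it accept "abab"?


Trace: q0 -> q0 -> q0 -> q0 -> q0
Final: q0
Original accept: {q1}
Complement: q0 is not in original accept

Yes, complement accepts (original rejects)


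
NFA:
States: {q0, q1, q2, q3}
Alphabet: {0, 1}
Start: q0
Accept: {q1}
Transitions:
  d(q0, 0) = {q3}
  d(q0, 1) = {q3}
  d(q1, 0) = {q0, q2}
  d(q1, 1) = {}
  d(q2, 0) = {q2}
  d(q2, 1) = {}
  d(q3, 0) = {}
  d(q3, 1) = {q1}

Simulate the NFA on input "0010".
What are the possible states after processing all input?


Start: {q0}
  --0--> {q3}
  --0--> {}
  --1--> {}
  --0--> {}

{} (empty set, no valid transitions)


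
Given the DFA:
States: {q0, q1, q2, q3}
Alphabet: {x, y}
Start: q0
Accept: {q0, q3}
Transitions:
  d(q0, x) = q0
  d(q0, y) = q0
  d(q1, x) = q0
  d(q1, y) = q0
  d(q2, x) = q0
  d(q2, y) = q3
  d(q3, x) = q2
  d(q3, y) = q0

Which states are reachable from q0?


BFS from q0:
  layer 0: {q0}

{q0}


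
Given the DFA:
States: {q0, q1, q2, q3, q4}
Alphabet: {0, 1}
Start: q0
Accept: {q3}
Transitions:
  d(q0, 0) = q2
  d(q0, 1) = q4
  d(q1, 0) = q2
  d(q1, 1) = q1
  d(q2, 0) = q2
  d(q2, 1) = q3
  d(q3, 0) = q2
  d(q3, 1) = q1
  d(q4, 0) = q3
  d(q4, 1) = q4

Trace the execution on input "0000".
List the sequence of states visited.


Input: 0000
d(q0, 0) = q2
d(q2, 0) = q2
d(q2, 0) = q2
d(q2, 0) = q2


q0 -> q2 -> q2 -> q2 -> q2


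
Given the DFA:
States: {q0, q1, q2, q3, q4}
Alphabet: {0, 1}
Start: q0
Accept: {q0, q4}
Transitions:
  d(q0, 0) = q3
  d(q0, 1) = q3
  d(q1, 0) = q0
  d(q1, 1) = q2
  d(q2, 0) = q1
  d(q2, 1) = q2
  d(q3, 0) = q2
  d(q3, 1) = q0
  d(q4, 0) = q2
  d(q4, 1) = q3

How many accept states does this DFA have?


Accept states listed: {q0, q4}
Counting: q0(1) q4(2)

2


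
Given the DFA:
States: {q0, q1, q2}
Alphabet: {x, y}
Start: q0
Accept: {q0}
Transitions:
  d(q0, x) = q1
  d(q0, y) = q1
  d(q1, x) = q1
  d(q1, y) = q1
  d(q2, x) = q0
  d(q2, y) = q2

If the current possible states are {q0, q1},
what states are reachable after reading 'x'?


Apply transition on 'x' from each current state:
  d(q0, x) = q1
  d(q1, x) = q1

{q1}


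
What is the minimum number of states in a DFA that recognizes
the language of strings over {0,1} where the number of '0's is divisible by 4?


States track (count of '0') mod 4.
Need 4 states: one per remainder 0..3; accept = remainder 0.

4


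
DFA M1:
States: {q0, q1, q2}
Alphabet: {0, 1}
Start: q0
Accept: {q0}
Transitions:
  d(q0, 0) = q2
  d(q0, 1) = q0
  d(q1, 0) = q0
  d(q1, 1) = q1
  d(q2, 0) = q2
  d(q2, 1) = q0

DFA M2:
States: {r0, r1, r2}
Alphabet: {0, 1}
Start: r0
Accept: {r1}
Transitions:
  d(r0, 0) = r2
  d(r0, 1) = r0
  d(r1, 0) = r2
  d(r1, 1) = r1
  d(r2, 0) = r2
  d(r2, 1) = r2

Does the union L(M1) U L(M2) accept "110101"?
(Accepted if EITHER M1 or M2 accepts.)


M1: final=q0 accepted=True
M2: final=r2 accepted=False

Yes, union accepts


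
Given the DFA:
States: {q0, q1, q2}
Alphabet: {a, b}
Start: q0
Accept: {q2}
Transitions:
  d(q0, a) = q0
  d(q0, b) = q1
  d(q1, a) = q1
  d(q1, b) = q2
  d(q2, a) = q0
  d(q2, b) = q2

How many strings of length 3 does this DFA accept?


Enumerating all length-3 strings:
  "aaa" -> q0 [reject]
  "aab" -> q1 [reject]
  "aba" -> q1 [reject]
  "abb" -> q2 [accept]
  "baa" -> q1 [reject]
  "bab" -> q2 [accept]
  "bba" -> q0 [reject]
  "bbb" -> q2 [accept]

3 out of 8


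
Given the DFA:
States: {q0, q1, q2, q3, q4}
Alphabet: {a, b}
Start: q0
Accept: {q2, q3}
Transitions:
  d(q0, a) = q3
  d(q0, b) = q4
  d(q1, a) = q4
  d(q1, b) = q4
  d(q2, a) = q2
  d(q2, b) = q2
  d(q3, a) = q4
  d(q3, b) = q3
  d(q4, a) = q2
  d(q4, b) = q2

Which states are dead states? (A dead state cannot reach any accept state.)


Forward reachability from each state:
  q0 -> reaches accept state q2 (live)
  q1 -> reaches accept state q2 (live)
  q2 -> reaches accept state q2 (live)
  q3 -> reaches accept state q2 (live)
  q4 -> reaches accept state q2 (live)

None (all states can reach an accept state)


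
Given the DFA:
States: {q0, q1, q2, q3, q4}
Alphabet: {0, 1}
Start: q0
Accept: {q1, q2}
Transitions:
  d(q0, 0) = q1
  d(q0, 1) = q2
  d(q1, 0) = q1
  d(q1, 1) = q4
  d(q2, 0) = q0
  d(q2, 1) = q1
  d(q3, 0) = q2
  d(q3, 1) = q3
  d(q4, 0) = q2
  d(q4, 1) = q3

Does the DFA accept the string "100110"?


Trace: q0 -> q2 -> q0 -> q1 -> q4 -> q3 -> q2
Final state: q2
Accept states: {q1, q2}

Yes, accepted (final state q2 is an accept state)


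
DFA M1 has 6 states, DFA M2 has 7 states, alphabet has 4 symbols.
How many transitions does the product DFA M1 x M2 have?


Product DFA has 6 * 7 = 42 states.
Each has 4 transitions: 42 * 4 = 168

168


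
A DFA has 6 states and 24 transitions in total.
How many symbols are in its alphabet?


Each state has exactly one transition per symbol.
|alphabet| = transitions / states = 24 / 6 = 4

4


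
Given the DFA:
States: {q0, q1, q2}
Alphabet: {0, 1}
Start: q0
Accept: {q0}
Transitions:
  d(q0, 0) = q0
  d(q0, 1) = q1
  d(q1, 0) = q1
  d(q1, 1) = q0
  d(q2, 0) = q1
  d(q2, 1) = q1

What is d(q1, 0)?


Looking up transition d(q1, 0)

q1


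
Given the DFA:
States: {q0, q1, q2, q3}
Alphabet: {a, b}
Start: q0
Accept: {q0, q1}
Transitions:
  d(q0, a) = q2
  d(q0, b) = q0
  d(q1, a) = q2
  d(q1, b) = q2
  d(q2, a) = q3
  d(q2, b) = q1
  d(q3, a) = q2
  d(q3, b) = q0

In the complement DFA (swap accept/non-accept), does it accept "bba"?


Trace: q0 -> q0 -> q0 -> q2
Final: q2
Original accept: {q0, q1}
Complement: q2 is not in original accept

Yes, complement accepts (original rejects)


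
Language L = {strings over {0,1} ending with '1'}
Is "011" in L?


last symbol = '1'

Yes, "011" is in L


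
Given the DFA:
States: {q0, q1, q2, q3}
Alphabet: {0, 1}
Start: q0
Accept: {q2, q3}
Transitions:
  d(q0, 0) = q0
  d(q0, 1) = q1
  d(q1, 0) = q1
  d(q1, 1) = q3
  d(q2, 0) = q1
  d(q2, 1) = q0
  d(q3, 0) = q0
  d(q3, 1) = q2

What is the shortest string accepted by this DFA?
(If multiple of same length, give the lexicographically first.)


BFS by string length (lex-first path to each state shown):
  len 0: q0<-""
  len 1: q0<-"0", q1<-"1"
  len 2: q0<-"00", q1<-"01", q3<-"11"
Found accept state at length 2.

"11"


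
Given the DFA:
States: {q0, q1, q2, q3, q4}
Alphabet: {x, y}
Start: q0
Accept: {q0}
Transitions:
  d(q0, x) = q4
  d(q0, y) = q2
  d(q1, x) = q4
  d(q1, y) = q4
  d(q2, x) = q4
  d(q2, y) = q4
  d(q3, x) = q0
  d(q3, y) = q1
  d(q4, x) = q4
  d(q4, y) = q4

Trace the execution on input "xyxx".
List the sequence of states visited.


Input: xyxx
d(q0, x) = q4
d(q4, y) = q4
d(q4, x) = q4
d(q4, x) = q4


q0 -> q4 -> q4 -> q4 -> q4


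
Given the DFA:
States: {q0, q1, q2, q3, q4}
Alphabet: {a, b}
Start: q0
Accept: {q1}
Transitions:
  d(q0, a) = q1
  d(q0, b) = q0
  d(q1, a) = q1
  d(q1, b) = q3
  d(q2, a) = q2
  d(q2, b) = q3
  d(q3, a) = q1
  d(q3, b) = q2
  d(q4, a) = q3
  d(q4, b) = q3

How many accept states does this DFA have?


Accept states listed: {q1}
Counting: q1(1)

1


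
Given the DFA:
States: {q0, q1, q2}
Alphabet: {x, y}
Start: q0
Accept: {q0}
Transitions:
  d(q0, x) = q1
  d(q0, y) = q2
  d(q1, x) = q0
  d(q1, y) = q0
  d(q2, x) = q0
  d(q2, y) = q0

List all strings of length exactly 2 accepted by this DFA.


All strings of length 2: 4 total
Accepted: 4

"xx", "xy", "yx", "yy"


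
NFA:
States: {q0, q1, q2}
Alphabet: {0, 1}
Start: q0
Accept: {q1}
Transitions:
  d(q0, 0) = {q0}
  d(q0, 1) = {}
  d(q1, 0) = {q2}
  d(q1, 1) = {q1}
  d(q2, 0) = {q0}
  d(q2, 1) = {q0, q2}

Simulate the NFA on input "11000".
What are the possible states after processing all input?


Start: {q0}
  --1--> {}
  --1--> {}
  --0--> {}
  --0--> {}
  --0--> {}

{} (empty set, no valid transitions)


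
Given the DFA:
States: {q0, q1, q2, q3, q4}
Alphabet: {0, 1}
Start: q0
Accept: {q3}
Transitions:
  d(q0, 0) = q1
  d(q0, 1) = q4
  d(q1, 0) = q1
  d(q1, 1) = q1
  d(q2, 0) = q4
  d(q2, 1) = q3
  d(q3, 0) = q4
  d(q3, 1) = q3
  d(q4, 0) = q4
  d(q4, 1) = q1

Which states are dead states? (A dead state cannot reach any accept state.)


Forward reachability from each state:
  q0 -> reaches {q0, q1, q4}, no accept state (dead)
  q1 -> reaches {q1}, no accept state (dead)
  q2 -> reaches accept state q3 (live)
  q3 -> reaches accept state q3 (live)
  q4 -> reaches {q1, q4}, no accept state (dead)

{q0, q1, q4}


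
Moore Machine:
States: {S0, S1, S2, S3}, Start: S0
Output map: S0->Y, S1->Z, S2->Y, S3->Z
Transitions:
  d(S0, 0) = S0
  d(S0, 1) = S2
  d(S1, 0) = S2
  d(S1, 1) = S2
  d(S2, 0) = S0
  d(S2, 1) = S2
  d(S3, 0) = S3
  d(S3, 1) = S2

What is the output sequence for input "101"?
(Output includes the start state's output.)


Start: S0 (output Y)
  --1--> S2 (output Y)
  --0--> S0 (output Y)
  --1--> S2 (output Y)

"YYYY"


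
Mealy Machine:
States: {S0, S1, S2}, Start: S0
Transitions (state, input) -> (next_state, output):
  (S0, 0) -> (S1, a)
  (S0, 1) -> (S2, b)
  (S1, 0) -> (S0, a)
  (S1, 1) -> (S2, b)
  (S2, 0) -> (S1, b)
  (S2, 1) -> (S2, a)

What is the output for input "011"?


Step-by-step:
  (S0, 0) -> (S1, a)
  (S1, 1) -> (S2, b)
  (S2, 1) -> (S2, a)

"aba"


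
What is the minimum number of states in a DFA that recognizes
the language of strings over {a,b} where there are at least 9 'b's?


States: count = 0, 1, ..., 8, and a final '>= 9' state.
Total: 9 + 1 = 10. Accept = '>= 9' state.

10


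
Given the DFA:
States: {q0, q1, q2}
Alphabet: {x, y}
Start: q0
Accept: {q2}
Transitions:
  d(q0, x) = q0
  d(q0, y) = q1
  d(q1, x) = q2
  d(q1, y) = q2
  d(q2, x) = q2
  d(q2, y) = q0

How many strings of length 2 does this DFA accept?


Enumerating all length-2 strings:
  "xx" -> q0 [reject]
  "xy" -> q1 [reject]
  "yx" -> q2 [accept]
  "yy" -> q2 [accept]

2 out of 4


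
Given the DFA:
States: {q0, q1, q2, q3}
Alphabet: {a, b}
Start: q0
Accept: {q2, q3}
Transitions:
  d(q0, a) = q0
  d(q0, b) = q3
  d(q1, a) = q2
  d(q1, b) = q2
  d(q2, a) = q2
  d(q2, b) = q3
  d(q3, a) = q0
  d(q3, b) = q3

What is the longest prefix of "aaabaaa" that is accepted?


Run the DFA, marking each prefix where the state is accepting:
  "" -> q0 [reject]
  "a" -> q0 [reject]
  "aa" -> q0 [reject]
  "aaa" -> q0 [reject]
  "aaab" -> q3 [accept]
  "aaaba" -> q0 [reject]
  "aaabaa" -> q0 [reject]
  "aaabaaa" -> q0 [reject]

"aaab"


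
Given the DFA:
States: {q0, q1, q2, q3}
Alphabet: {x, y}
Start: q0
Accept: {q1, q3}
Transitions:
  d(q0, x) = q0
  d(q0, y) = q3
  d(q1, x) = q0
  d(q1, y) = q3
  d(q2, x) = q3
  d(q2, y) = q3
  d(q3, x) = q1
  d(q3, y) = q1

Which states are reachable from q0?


BFS from q0:
  layer 0: {q0}
  layer 1: {q3}
  layer 2: {q1}

{q0, q1, q3}


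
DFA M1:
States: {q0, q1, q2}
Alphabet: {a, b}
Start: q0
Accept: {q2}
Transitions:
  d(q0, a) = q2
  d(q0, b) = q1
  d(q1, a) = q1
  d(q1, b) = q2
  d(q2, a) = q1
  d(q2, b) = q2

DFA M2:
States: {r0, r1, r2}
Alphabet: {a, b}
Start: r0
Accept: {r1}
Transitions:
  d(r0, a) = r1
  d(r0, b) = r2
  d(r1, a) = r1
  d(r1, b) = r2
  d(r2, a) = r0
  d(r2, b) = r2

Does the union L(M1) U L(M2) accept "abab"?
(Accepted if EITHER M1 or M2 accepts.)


M1: final=q2 accepted=True
M2: final=r2 accepted=False

Yes, union accepts


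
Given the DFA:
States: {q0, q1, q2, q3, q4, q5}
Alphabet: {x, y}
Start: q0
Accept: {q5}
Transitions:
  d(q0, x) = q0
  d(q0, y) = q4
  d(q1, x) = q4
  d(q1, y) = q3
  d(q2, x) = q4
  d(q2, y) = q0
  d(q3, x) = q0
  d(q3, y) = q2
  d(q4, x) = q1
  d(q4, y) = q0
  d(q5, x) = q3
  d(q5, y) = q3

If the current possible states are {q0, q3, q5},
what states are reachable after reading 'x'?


Apply transition on 'x' from each current state:
  d(q0, x) = q0
  d(q3, x) = q0
  d(q5, x) = q3

{q0, q3}


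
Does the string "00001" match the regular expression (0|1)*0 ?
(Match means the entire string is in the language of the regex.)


|string| = 5; first = '0'; last = '1'

No, "00001" does not match (0|1)*0


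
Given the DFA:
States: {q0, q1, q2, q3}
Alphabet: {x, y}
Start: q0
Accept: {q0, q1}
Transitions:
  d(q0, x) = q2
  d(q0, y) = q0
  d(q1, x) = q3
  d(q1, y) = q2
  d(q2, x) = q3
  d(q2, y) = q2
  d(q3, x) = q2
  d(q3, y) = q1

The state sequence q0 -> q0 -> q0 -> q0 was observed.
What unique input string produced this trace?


Trace back each transition to find the symbol:
  q0 --[y]--> q0
  q0 --[y]--> q0
  q0 --[y]--> q0

"yyy"


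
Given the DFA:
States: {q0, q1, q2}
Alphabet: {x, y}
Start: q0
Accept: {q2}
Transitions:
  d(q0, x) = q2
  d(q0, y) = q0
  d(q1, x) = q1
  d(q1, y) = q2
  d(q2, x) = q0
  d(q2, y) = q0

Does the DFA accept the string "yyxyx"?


Trace: q0 -> q0 -> q0 -> q2 -> q0 -> q2
Final state: q2
Accept states: {q2}

Yes, accepted (final state q2 is an accept state)


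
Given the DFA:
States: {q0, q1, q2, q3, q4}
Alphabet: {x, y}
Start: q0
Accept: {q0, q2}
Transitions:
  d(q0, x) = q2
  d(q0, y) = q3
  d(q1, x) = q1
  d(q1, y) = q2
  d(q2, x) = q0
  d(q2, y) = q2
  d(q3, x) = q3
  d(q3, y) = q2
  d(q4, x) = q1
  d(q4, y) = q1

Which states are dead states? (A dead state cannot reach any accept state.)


Forward reachability from each state:
  q0 -> reaches accept state q0 (live)
  q1 -> reaches accept state q0 (live)
  q2 -> reaches accept state q0 (live)
  q3 -> reaches accept state q0 (live)
  q4 -> reaches accept state q0 (live)

None (all states can reach an accept state)


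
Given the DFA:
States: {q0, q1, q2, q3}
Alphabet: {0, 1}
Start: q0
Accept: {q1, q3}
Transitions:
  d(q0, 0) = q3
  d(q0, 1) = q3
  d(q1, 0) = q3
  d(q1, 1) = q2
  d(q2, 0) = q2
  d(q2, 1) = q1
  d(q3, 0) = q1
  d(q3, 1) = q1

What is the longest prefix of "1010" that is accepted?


Run the DFA, marking each prefix where the state is accepting:
  "" -> q0 [reject]
  "1" -> q3 [accept]
  "10" -> q1 [accept]
  "101" -> q2 [reject]
  "1010" -> q2 [reject]

"10"


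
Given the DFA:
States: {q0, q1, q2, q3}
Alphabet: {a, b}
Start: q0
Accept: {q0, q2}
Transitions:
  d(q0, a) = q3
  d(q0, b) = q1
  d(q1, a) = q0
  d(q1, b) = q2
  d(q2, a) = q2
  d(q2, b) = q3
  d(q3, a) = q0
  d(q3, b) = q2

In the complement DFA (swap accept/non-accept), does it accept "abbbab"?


Trace: q0 -> q3 -> q2 -> q3 -> q2 -> q2 -> q3
Final: q3
Original accept: {q0, q2}
Complement: q3 is not in original accept

Yes, complement accepts (original rejects)


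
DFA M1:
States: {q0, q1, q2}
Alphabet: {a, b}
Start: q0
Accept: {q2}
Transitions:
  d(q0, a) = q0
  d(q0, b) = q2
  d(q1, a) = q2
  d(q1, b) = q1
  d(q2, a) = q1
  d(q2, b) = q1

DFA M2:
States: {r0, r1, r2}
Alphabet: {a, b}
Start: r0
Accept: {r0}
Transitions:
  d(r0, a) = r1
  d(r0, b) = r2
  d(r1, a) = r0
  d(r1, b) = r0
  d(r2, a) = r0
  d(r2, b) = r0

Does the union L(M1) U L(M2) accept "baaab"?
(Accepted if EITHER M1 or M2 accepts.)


M1: final=q1 accepted=False
M2: final=r2 accepted=False

No, union rejects (neither accepts)


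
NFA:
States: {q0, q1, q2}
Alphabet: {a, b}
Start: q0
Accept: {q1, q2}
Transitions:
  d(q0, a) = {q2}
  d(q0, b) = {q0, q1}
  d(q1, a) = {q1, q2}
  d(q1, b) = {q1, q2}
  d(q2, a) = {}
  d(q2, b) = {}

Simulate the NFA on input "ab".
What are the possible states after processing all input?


Start: {q0}
  --a--> {q2}
  --b--> {}

{} (empty set, no valid transitions)


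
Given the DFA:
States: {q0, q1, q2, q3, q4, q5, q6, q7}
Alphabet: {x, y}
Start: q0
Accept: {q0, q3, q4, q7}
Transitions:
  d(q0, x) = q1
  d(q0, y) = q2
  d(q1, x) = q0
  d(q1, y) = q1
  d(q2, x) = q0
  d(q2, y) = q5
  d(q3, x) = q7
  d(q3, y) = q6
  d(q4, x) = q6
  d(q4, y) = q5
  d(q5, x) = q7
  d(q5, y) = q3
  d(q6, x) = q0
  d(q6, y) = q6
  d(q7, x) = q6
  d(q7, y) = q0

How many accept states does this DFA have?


Accept states listed: {q0, q3, q4, q7}
Counting: q0(1) q3(2) q4(3) q7(4)

4


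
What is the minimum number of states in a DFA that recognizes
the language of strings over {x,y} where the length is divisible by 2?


States track (length) mod 2.
Need 2 states: one per remainder 0..1; accept = remainder 0.

2


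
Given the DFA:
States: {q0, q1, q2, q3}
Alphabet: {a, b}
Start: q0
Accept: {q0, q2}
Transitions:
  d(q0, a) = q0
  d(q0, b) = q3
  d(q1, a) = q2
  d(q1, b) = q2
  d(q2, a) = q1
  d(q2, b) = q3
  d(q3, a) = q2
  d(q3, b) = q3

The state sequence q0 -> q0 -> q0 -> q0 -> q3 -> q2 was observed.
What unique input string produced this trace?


Trace back each transition to find the symbol:
  q0 --[a]--> q0
  q0 --[a]--> q0
  q0 --[a]--> q0
  q0 --[b]--> q3
  q3 --[a]--> q2

"aaaba"


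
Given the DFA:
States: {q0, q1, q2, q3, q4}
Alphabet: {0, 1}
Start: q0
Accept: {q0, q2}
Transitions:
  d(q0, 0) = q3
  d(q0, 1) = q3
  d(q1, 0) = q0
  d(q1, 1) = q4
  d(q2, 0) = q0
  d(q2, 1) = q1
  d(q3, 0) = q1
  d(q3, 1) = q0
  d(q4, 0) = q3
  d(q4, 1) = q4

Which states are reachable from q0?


BFS from q0:
  layer 0: {q0}
  layer 1: {q3}
  layer 2: {q1}
  layer 3: {q4}

{q0, q1, q3, q4}


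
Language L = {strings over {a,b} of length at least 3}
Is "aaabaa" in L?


length = 6

Yes, "aaabaa" is in L


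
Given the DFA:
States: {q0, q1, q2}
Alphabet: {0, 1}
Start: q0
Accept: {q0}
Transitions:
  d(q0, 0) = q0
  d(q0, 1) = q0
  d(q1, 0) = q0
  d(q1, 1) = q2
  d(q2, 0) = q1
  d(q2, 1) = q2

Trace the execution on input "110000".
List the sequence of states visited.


Input: 110000
d(q0, 1) = q0
d(q0, 1) = q0
d(q0, 0) = q0
d(q0, 0) = q0
d(q0, 0) = q0
d(q0, 0) = q0


q0 -> q0 -> q0 -> q0 -> q0 -> q0 -> q0


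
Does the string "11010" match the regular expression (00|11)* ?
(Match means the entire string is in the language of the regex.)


|string| = 5; first = '1'; last = '0'

No, "11010" does not match (00|11)*


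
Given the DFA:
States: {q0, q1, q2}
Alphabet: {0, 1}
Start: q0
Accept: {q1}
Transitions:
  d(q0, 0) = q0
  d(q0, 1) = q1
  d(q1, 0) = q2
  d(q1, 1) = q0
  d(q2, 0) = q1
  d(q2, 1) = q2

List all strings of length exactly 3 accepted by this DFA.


All strings of length 3: 8 total
Accepted: 3

"001", "100", "111"


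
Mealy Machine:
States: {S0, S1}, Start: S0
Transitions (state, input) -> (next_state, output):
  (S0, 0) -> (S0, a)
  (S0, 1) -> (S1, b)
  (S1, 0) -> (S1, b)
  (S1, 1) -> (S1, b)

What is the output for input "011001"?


Step-by-step:
  (S0, 0) -> (S0, a)
  (S0, 1) -> (S1, b)
  (S1, 1) -> (S1, b)
  (S1, 0) -> (S1, b)
  (S1, 0) -> (S1, b)
  (S1, 1) -> (S1, b)

"abbbbb"


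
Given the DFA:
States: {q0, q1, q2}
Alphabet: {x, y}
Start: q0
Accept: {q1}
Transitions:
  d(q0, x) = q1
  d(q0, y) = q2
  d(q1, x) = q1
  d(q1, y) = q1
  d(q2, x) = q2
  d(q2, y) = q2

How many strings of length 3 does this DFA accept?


Enumerating all length-3 strings:
  "xxx" -> q1 [accept]
  "xxy" -> q1 [accept]
  "xyx" -> q1 [accept]
  "xyy" -> q1 [accept]
  "yxx" -> q2 [reject]
  "yxy" -> q2 [reject]
  "yyx" -> q2 [reject]
  "yyy" -> q2 [reject]

4 out of 8


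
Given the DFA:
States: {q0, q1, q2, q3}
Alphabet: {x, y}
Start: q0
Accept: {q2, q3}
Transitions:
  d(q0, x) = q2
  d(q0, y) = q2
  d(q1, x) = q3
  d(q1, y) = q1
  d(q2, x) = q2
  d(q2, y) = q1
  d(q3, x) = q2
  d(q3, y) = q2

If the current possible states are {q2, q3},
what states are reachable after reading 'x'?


Apply transition on 'x' from each current state:
  d(q2, x) = q2
  d(q3, x) = q2

{q2}


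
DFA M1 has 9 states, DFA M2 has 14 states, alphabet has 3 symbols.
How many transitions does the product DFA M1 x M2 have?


Product DFA has 9 * 14 = 126 states.
Each has 3 transitions: 126 * 3 = 378

378


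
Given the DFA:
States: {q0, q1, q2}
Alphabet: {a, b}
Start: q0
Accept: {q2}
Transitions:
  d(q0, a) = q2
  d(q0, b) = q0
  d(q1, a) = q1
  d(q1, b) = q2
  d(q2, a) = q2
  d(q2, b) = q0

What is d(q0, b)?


Looking up transition d(q0, b)

q0


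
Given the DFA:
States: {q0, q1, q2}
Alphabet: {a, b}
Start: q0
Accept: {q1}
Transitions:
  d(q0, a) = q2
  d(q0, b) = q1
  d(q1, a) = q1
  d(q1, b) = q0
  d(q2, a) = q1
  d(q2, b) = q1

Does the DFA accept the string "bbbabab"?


Trace: q0 -> q1 -> q0 -> q1 -> q1 -> q0 -> q2 -> q1
Final state: q1
Accept states: {q1}

Yes, accepted (final state q1 is an accept state)


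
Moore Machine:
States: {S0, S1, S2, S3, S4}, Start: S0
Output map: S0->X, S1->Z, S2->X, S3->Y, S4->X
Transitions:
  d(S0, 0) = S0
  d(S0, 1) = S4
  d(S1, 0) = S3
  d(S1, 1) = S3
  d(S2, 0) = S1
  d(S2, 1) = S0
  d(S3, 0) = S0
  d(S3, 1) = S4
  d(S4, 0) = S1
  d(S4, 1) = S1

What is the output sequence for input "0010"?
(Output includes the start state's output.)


Start: S0 (output X)
  --0--> S0 (output X)
  --0--> S0 (output X)
  --1--> S4 (output X)
  --0--> S1 (output Z)

"XXXXZ"


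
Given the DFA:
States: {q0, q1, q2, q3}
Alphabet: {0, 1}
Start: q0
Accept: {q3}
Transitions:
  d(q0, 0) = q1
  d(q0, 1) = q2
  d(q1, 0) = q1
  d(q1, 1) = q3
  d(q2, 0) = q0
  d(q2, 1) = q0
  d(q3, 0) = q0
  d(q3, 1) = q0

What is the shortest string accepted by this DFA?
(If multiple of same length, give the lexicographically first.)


BFS by string length (lex-first path to each state shown):
  len 0: q0<-""
  len 1: q1<-"0", q2<-"1"
  len 2: q0<-"10", q1<-"00", q3<-"01"
Found accept state at length 2.

"01"


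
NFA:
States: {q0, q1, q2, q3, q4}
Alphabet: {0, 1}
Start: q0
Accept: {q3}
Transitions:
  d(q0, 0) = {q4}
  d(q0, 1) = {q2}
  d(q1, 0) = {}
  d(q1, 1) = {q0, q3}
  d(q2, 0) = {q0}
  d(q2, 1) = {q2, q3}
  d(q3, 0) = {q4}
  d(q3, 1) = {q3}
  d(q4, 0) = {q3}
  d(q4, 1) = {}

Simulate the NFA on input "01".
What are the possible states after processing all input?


Start: {q0}
  --0--> {q4}
  --1--> {}

{} (empty set, no valid transitions)


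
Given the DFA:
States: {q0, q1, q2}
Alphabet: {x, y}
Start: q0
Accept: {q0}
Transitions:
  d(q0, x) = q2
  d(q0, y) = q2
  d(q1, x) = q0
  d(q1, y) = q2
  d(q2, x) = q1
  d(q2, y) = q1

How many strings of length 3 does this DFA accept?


Enumerating all length-3 strings:
  "xxx" -> q0 [accept]
  "xxy" -> q2 [reject]
  "xyx" -> q0 [accept]
  "xyy" -> q2 [reject]
  "yxx" -> q0 [accept]
  "yxy" -> q2 [reject]
  "yyx" -> q0 [accept]
  "yyy" -> q2 [reject]

4 out of 8


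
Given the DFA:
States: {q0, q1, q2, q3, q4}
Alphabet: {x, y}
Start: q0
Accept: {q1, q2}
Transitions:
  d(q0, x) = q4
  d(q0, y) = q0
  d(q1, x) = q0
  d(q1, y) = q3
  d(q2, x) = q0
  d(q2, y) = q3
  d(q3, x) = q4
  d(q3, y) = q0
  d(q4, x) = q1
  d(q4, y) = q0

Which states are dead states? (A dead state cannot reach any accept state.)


Forward reachability from each state:
  q0 -> reaches accept state q1 (live)
  q1 -> reaches accept state q1 (live)
  q2 -> reaches accept state q1 (live)
  q3 -> reaches accept state q1 (live)
  q4 -> reaches accept state q1 (live)

None (all states can reach an accept state)


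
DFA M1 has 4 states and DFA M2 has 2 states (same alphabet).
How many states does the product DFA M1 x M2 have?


Product construction pairs every M1 state with every M2 state.
4 * 2 = 8

8


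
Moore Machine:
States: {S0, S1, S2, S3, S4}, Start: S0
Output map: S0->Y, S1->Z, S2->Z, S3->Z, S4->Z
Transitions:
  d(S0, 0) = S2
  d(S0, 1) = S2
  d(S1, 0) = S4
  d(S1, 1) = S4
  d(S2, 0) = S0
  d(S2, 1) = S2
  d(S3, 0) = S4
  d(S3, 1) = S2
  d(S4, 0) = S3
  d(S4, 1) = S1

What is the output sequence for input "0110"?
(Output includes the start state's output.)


Start: S0 (output Y)
  --0--> S2 (output Z)
  --1--> S2 (output Z)
  --1--> S2 (output Z)
  --0--> S0 (output Y)

"YZZZY"


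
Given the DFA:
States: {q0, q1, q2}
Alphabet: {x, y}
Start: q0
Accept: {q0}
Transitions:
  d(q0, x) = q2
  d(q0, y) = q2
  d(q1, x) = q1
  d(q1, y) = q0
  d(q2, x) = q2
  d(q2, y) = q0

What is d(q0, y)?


Looking up transition d(q0, y)

q2


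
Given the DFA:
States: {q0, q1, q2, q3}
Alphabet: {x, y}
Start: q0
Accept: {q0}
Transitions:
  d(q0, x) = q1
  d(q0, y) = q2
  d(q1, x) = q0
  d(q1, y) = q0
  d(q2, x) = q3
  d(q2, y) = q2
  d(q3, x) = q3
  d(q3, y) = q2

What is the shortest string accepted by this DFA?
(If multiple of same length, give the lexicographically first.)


BFS by string length (lex-first path to each state shown):
  len 0: q0<-""
Found accept state at length 0.

"" (empty string)


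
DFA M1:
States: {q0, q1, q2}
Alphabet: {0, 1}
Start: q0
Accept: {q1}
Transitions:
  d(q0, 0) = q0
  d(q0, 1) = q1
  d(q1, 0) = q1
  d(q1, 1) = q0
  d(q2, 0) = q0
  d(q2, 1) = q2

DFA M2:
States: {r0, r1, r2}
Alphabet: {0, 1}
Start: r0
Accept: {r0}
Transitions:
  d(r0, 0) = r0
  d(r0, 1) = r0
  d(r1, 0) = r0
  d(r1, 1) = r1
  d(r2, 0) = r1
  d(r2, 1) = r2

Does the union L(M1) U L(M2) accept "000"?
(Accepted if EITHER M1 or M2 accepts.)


M1: final=q0 accepted=False
M2: final=r0 accepted=True

Yes, union accepts


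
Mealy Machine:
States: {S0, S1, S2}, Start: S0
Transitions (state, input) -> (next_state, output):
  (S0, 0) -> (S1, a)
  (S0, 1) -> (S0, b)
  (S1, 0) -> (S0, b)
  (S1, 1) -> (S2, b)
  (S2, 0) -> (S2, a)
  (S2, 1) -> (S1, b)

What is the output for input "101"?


Step-by-step:
  (S0, 1) -> (S0, b)
  (S0, 0) -> (S1, a)
  (S1, 1) -> (S2, b)

"bab"


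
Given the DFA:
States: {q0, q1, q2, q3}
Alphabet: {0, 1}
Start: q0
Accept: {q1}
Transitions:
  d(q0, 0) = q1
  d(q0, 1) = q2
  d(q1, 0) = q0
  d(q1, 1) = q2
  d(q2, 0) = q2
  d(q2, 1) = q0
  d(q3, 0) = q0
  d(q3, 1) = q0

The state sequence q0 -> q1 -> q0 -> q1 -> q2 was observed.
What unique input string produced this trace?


Trace back each transition to find the symbol:
  q0 --[0]--> q1
  q1 --[0]--> q0
  q0 --[0]--> q1
  q1 --[1]--> q2

"0001"


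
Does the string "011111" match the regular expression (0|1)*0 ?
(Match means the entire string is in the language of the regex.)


|string| = 6; first = '0'; last = '1'

No, "011111" does not match (0|1)*0


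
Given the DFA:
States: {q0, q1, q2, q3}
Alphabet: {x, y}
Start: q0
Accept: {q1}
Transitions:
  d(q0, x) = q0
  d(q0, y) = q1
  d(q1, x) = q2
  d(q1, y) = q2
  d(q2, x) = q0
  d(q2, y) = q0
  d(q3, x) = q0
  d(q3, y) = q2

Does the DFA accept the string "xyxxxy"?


Trace: q0 -> q0 -> q1 -> q2 -> q0 -> q0 -> q1
Final state: q1
Accept states: {q1}

Yes, accepted (final state q1 is an accept state)


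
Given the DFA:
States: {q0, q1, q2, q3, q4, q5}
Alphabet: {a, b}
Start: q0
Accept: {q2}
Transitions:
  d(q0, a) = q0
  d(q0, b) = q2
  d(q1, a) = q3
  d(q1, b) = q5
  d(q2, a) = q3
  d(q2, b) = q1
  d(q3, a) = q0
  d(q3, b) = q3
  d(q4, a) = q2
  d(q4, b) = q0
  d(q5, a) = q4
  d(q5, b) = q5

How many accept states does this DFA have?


Accept states listed: {q2}
Counting: q2(1)

1


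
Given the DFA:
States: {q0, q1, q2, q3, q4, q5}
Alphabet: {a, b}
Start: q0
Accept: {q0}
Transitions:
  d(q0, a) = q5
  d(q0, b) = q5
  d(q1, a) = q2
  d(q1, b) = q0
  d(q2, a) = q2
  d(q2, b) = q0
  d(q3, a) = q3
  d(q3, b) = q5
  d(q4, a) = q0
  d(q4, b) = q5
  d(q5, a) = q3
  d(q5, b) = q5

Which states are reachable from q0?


BFS from q0:
  layer 0: {q0}
  layer 1: {q5}
  layer 2: {q3}

{q0, q3, q5}


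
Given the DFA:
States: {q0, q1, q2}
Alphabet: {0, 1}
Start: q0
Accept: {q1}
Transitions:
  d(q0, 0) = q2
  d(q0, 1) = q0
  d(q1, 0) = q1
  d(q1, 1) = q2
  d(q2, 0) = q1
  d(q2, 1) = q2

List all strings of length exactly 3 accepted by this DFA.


All strings of length 3: 8 total
Accepted: 3

"000", "010", "100"


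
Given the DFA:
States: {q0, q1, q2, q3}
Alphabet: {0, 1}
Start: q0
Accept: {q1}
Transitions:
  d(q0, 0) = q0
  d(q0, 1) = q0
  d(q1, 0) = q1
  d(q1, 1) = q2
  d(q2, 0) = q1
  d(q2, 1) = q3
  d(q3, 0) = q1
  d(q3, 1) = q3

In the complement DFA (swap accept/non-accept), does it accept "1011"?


Trace: q0 -> q0 -> q0 -> q0 -> q0
Final: q0
Original accept: {q1}
Complement: q0 is not in original accept

Yes, complement accepts (original rejects)


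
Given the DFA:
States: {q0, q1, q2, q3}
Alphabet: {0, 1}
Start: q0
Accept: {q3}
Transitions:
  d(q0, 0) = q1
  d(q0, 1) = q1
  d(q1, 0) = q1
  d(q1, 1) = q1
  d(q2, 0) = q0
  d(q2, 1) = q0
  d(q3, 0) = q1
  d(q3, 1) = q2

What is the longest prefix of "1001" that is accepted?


Run the DFA, marking each prefix where the state is accepting:
  "" -> q0 [reject]
  "1" -> q1 [reject]
  "10" -> q1 [reject]
  "100" -> q1 [reject]
  "1001" -> q1 [reject]

No prefix is accepted


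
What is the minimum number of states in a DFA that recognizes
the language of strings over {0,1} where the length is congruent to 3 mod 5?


States track (length) mod 5.
Need 5 states: one per remainder 0..4; accept = remainder 3.

5


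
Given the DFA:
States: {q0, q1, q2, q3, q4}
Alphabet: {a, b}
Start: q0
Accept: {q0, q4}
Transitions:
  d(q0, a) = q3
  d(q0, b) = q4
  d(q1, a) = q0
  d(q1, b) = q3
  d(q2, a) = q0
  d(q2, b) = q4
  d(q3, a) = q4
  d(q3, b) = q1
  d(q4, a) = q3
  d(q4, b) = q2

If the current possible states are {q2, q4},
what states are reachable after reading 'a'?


Apply transition on 'a' from each current state:
  d(q2, a) = q0
  d(q4, a) = q3

{q0, q3}


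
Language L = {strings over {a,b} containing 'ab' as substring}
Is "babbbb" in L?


'ab' occurs at index 1

Yes, "babbbb" is in L


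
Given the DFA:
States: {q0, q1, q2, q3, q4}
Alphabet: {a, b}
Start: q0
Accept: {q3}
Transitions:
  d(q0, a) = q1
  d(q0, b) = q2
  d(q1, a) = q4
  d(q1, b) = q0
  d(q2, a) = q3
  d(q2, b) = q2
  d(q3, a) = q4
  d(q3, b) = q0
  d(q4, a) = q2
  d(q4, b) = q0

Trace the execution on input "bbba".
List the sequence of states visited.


Input: bbba
d(q0, b) = q2
d(q2, b) = q2
d(q2, b) = q2
d(q2, a) = q3


q0 -> q2 -> q2 -> q2 -> q3


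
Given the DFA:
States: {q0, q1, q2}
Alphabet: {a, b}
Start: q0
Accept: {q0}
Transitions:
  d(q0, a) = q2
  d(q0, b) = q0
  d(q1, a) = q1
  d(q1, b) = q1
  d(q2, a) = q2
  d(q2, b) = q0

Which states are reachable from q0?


BFS from q0:
  layer 0: {q0}
  layer 1: {q2}

{q0, q2}


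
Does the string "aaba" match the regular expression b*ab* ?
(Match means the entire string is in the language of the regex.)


|string| = 4; first = 'a'; last = 'a'

No, "aaba" does not match b*ab*


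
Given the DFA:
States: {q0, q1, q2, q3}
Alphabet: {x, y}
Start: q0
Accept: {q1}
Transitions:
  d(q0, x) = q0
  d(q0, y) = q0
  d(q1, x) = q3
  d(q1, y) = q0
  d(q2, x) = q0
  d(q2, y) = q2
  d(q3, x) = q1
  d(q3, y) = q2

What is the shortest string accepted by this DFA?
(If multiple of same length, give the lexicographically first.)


BFS by string length (lex-first path to each state shown):
  len 0: q0<-""
  len 1: q0<-"x"
  len 2: q0<-"xx"
  len 3: q0<-"xxx"
  len 4: q0<-"xxxx"
  len 5: q0<-"xxxxx"
  len 6: q0<-"xxxxxx"
  len 7: q0<-"xxxxxxx"
  len 8: q0<-"xxxxxxxx"

No string accepted (empty language)


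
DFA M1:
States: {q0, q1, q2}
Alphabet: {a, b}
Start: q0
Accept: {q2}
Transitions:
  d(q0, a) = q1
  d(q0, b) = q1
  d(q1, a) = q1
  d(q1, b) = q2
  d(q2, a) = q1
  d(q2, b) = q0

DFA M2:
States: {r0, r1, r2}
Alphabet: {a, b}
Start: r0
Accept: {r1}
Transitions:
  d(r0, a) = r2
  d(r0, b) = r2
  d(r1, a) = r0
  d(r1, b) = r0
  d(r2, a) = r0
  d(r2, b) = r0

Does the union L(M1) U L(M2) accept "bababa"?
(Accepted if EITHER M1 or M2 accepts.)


M1: final=q1 accepted=False
M2: final=r0 accepted=False

No, union rejects (neither accepts)


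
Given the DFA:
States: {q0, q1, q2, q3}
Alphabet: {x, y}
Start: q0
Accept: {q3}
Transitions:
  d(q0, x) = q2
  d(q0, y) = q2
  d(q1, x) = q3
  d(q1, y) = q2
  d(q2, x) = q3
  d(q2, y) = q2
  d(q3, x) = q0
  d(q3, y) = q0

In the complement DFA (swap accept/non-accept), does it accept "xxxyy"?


Trace: q0 -> q2 -> q3 -> q0 -> q2 -> q2
Final: q2
Original accept: {q3}
Complement: q2 is not in original accept

Yes, complement accepts (original rejects)


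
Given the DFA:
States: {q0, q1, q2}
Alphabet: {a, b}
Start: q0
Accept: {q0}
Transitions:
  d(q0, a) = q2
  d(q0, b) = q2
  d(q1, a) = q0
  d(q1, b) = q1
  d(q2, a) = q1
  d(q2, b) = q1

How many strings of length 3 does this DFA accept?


Enumerating all length-3 strings:
  "aaa" -> q0 [accept]
  "aab" -> q1 [reject]
  "aba" -> q0 [accept]
  "abb" -> q1 [reject]
  "baa" -> q0 [accept]
  "bab" -> q1 [reject]
  "bba" -> q0 [accept]
  "bbb" -> q1 [reject]

4 out of 8


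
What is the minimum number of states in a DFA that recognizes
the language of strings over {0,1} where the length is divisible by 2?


States track (length) mod 2.
Need 2 states: one per remainder 0..1; accept = remainder 0.

2


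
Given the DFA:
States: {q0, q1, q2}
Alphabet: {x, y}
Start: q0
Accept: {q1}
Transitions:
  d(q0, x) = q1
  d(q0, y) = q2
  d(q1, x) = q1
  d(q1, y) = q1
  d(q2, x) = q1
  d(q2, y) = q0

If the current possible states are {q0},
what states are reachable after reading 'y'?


Apply transition on 'y' from each current state:
  d(q0, y) = q2

{q2}


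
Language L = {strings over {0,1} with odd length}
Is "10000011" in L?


length = 8; 8 mod 2 = 0

No, "10000011" is not in L


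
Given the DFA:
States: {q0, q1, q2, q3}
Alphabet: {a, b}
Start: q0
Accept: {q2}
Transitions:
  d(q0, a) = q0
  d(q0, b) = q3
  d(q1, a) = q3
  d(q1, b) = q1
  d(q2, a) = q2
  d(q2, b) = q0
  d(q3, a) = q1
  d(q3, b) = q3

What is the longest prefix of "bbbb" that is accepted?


Run the DFA, marking each prefix where the state is accepting:
  "" -> q0 [reject]
  "b" -> q3 [reject]
  "bb" -> q3 [reject]
  "bbb" -> q3 [reject]
  "bbbb" -> q3 [reject]

No prefix is accepted


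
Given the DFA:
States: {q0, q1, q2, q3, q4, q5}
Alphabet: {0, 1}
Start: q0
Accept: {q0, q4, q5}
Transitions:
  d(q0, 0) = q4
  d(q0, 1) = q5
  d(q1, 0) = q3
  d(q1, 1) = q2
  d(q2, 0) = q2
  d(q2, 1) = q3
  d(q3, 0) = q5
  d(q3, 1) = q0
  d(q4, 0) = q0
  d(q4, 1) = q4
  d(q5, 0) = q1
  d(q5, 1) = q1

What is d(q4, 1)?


Looking up transition d(q4, 1)

q4


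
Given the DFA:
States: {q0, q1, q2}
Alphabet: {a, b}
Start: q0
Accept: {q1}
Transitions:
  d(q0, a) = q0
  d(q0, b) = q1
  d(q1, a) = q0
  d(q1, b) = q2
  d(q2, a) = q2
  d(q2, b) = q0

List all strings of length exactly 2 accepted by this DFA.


All strings of length 2: 4 total
Accepted: 1

"ab"


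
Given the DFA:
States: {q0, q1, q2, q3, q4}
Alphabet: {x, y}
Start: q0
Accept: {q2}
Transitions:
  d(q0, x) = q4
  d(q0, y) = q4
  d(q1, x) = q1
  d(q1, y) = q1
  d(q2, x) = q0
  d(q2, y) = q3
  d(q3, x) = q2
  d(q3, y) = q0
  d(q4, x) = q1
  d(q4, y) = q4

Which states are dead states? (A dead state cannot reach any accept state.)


Forward reachability from each state:
  q0 -> reaches {q0, q1, q4}, no accept state (dead)
  q1 -> reaches {q1}, no accept state (dead)
  q2 -> reaches accept state q2 (live)
  q3 -> reaches accept state q2 (live)
  q4 -> reaches {q1, q4}, no accept state (dead)

{q0, q1, q4}


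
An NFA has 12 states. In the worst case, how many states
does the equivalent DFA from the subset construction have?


Subset construction: one DFA state per subset of NFA states.
2^12 = 4096

4096


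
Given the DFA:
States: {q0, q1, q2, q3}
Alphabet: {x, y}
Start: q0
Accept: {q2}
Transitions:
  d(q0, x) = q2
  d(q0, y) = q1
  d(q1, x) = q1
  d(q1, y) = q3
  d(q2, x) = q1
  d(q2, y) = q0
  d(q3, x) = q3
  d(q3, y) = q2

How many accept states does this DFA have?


Accept states listed: {q2}
Counting: q2(1)

1


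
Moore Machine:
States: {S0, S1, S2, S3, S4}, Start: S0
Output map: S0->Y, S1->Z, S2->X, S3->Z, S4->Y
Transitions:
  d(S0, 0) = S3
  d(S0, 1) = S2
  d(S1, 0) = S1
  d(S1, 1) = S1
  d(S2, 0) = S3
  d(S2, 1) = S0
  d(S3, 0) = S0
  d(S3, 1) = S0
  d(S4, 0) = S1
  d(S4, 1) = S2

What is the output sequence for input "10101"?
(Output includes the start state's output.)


Start: S0 (output Y)
  --1--> S2 (output X)
  --0--> S3 (output Z)
  --1--> S0 (output Y)
  --0--> S3 (output Z)
  --1--> S0 (output Y)

"YXZYZY"


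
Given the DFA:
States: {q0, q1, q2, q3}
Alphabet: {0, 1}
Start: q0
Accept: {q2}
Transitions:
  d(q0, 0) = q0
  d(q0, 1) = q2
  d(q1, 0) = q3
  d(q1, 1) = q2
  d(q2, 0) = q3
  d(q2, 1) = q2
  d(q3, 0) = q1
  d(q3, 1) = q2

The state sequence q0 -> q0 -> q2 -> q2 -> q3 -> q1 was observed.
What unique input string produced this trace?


Trace back each transition to find the symbol:
  q0 --[0]--> q0
  q0 --[1]--> q2
  q2 --[1]--> q2
  q2 --[0]--> q3
  q3 --[0]--> q1

"01100"


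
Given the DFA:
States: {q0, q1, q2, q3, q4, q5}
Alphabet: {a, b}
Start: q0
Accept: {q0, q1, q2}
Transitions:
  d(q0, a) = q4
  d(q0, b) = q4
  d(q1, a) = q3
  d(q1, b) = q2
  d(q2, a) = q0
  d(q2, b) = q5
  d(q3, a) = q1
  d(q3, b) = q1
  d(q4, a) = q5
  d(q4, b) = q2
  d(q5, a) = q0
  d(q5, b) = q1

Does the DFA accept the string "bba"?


Trace: q0 -> q4 -> q2 -> q0
Final state: q0
Accept states: {q0, q1, q2}

Yes, accepted (final state q0 is an accept state)


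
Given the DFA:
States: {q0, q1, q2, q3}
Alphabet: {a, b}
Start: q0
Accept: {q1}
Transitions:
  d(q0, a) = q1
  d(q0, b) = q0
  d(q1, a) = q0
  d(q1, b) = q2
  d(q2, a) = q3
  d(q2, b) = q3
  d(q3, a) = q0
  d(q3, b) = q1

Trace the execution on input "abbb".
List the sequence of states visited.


Input: abbb
d(q0, a) = q1
d(q1, b) = q2
d(q2, b) = q3
d(q3, b) = q1


q0 -> q1 -> q2 -> q3 -> q1


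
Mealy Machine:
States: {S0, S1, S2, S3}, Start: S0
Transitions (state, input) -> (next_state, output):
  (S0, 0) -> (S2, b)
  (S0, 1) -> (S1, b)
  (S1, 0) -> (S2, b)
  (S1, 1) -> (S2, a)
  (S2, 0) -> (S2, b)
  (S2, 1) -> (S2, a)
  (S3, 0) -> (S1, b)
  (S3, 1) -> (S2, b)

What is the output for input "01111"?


Step-by-step:
  (S0, 0) -> (S2, b)
  (S2, 1) -> (S2, a)
  (S2, 1) -> (S2, a)
  (S2, 1) -> (S2, a)
  (S2, 1) -> (S2, a)

"baaaa"


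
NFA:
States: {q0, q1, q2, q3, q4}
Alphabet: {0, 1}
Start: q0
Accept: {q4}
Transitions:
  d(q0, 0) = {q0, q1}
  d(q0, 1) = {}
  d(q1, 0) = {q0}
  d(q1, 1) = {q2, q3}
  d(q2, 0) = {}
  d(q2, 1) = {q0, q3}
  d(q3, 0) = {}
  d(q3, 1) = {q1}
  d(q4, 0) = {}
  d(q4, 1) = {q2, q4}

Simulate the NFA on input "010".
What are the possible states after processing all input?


Start: {q0}
  --0--> {q0, q1}
  --1--> {q2, q3}
  --0--> {}

{} (empty set, no valid transitions)


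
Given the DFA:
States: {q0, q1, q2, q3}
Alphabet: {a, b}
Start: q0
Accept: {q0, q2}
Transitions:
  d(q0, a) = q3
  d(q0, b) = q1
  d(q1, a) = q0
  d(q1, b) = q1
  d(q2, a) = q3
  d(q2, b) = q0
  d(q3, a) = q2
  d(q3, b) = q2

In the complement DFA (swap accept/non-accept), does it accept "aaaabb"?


Trace: q0 -> q3 -> q2 -> q3 -> q2 -> q0 -> q1
Final: q1
Original accept: {q0, q2}
Complement: q1 is not in original accept

Yes, complement accepts (original rejects)


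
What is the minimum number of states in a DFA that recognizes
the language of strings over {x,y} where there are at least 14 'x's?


States: count = 0, 1, ..., 13, and a final '>= 14' state.
Total: 14 + 1 = 15. Accept = '>= 14' state.

15


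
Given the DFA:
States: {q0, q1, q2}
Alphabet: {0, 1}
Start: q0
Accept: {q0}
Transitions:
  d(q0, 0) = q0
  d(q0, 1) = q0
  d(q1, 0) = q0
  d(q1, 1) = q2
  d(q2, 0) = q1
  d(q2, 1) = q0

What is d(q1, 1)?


Looking up transition d(q1, 1)

q2


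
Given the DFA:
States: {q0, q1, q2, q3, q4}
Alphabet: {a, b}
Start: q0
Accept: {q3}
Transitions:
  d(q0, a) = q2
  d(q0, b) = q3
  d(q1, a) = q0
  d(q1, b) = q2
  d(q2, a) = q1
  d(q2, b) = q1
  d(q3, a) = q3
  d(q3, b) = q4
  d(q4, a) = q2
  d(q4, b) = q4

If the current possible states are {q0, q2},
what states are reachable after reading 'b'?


Apply transition on 'b' from each current state:
  d(q0, b) = q3
  d(q2, b) = q1

{q1, q3}
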